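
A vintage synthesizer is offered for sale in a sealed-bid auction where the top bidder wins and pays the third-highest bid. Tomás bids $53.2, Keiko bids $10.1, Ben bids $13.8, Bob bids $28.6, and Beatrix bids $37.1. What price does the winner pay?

Ranking the bids: Tomás $53.2; Beatrix $37.1; Bob $28.6; Ben $13.8; Keiko $10.1.
Tomás is the highest bidder, so Tomás wins.
Under the third-price rule, the price is the third-highest bid: $28.6.

Price paid: $28.6.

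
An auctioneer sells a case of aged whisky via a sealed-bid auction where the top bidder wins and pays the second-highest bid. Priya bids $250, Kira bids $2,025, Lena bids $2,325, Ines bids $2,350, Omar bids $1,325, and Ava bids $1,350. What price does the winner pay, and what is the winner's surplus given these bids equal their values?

Bids in descending order: Ines $2,350 > Lena $2,325 > Kira $2,025 > Ava $1,350 > Omar $1,325 > Priya $250.
Ines is the highest bidder, so Ines wins.
Under the second-price rule, the price is the second-highest bid: $2,325.
Surplus = $2,350 − $2,325 = $25.

The winner pays $2,325 for a surplus of $25.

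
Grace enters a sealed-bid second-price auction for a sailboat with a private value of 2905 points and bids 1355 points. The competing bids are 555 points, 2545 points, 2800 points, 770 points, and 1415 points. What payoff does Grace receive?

Payoff = 0 points.

Highest competing bid: 2800 points.
Grace's bid 1355 points is not the highest, so Grace loses, pays nothing, and earns zero payoff.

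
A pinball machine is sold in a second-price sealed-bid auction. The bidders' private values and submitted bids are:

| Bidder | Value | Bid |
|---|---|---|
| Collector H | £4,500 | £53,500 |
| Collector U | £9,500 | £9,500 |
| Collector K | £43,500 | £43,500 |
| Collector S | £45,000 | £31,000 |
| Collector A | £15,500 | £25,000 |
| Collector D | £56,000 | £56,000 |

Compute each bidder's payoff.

Bids in descending order: Collector D £56,000, then Collector H £53,500, then Collector K £43,500, then Collector S £31,000, then Collector A £25,000, then Collector U £9,500.
Collector D has the top bid and wins; the price is the second-highest bid, £53,500.
Collector D's payoff = £56,000 − £53,500 = £2,500. All other bidders lose, so their payoff is 0.

Payoffs: Collector H £0, Collector U £0, Collector K £0, Collector S £0, Collector A £0, Collector D £2,500.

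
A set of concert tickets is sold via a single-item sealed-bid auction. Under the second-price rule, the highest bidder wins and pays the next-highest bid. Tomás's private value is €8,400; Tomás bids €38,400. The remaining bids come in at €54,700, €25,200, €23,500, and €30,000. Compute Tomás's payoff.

Tomás's payoff: €0.

Highest competing bid: €54,700.
Tomás's bid €38,400 is not the highest, so Tomás loses, pays nothing, and earns zero payoff.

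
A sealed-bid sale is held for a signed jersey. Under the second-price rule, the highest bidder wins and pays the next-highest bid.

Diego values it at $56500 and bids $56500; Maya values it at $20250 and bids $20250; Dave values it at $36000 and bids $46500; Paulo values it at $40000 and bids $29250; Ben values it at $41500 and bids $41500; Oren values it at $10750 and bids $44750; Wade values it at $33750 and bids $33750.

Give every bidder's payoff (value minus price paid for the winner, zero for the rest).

Ordered from highest: Diego $56500; Dave $46500; Oren $44750; Ben $41500; Wade $33750; Paulo $29250; Maya $20250.
Diego has the top bid and wins; the price is the second-highest bid, $46500.
Diego's payoff = $56500 − $46500 = $10000. All other bidders lose, so their payoff is 0.

Diego $10000, Maya $0, Dave $0, Paulo $0, Ben $0, Oren $0, Wade $0.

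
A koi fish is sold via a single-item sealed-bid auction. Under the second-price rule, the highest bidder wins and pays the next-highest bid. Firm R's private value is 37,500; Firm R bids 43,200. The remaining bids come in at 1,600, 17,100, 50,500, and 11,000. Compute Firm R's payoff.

0

Highest competing bid: 50,500.
Firm R's bid 43,200 is not the highest, so Firm R loses, pays nothing, and earns zero payoff.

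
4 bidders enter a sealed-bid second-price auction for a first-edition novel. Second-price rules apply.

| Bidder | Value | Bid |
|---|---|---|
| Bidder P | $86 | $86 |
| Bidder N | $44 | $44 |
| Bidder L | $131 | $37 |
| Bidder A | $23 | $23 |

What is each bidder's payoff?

Sorted high to low: Bidder P $86 > Bidder N $44 > Bidder L $37 > Bidder A $23.
Bidder P has the top bid and wins; the price is the second-highest bid, $44.
Bidder P's payoff = $86 − $44 = $42. All other bidders lose, so their payoff is 0.

Bidder P $42, Bidder N $0, Bidder L $0, Bidder A $0.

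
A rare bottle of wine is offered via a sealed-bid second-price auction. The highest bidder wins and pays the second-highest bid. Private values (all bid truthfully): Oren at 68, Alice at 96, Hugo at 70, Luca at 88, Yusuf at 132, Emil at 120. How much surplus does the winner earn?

Winner's surplus: 12.

Ranking the bids: Yusuf 132, then Emil 120, then Alice 96, then Luca 88, then Hugo 70, then Oren 68.
Yusuf wins with the top bid and pays the second-highest, 120.
Surplus = 132 − 120 = 12.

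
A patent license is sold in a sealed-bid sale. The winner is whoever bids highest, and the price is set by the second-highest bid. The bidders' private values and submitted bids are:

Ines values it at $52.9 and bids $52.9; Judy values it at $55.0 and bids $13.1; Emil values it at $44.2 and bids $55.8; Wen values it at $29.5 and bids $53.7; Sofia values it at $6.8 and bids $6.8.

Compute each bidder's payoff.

Ordered from highest: Emil $55.8, then Wen $53.7, then Ines $52.9, then Judy $13.1, then Sofia $6.8.
Emil has the top bid and wins; the price is the second-highest bid, $53.7.
Emil's payoff = $44.2 − $53.7 = -$9.5. All other bidders lose, so their payoff is 0.

Payoffs: Ines $0.0, Judy $0.0, Emil -$9.5, Wen $0.0, Sofia $0.0.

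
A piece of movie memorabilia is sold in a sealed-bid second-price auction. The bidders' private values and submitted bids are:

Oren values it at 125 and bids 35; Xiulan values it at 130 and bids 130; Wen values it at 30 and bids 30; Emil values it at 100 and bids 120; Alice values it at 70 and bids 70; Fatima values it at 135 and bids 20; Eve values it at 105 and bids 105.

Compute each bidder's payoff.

Payoffs: Oren 0, Xiulan 10, Wen 0, Emil 0, Alice 0, Fatima 0, Eve 0.

Sorted high to low: Xiulan 130 > Emil 120 > Eve 105 > Alice 70 > Oren 35 > Wen 30 > Fatima 20.
Xiulan has the top bid and wins; the price is the second-highest bid, 120.
Xiulan's payoff = 130 − 120 = 10. All other bidders lose, so their payoff is 0.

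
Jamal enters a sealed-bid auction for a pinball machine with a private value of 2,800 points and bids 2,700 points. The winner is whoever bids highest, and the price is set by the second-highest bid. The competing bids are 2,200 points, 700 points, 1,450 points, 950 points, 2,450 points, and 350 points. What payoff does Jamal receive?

350 points

Highest competing bid: 2,450 points.
Jamal's bid 2,700 points is the highest overall, so Jamal wins and pays the second-highest bid, 2,450 points.
Payoff = value − price = 2,800 points − 2,450 points = 350 points.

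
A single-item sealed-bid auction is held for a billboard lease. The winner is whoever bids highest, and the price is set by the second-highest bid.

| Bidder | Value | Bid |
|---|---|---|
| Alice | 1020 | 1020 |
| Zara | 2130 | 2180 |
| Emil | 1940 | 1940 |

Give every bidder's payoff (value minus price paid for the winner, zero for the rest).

Alice 0, Zara 190, Emil 0.

Ordered from highest: Zara 2180; Emil 1940; Alice 1020.
Zara has the top bid and wins; the price is the second-highest bid, 1940.
Zara's payoff = 2130 − 1940 = 190. All other bidders lose, so their payoff is 0.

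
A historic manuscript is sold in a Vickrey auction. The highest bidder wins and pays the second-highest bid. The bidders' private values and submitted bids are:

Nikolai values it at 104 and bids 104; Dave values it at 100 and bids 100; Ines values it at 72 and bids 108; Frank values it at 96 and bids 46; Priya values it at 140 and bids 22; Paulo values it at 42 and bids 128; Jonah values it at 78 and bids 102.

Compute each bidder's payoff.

Ranking the bids: Paulo 128 > Ines 108 > Nikolai 104 > Jonah 102 > Dave 100 > Frank 46 > Priya 22.
Paulo has the top bid and wins; the price is the second-highest bid, 108.
Paulo's payoff = 42 − 108 = -66. All other bidders lose, so their payoff is 0.

Nikolai 0, Dave 0, Ines 0, Frank 0, Priya 0, Paulo -66, Jonah 0.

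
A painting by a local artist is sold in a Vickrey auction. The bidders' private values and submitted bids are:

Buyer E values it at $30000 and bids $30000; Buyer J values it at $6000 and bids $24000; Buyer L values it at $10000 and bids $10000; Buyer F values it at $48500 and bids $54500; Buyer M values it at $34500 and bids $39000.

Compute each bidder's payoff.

Sorted high to low: Buyer F $54500; Buyer M $39000; Buyer E $30000; Buyer J $24000; Buyer L $10000.
Buyer F has the top bid and wins; the price is the second-highest bid, $39000.
Buyer F's payoff = $48500 − $39000 = $9500. All other bidders lose, so their payoff is 0.

Payoffs: Buyer E $0, Buyer J $0, Buyer L $0, Buyer F $9500, Buyer M $0.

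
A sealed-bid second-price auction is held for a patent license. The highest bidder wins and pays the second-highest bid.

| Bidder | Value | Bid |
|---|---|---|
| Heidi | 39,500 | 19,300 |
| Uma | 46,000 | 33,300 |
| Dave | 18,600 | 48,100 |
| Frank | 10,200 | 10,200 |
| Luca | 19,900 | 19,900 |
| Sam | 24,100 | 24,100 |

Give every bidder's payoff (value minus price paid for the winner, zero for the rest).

Bids in descending order: Dave 48,100 > Uma 33,300 > Sam 24,100 > Luca 19,900 > Heidi 19,300 > Frank 10,200.
Dave has the top bid and wins; the price is the second-highest bid, 33,300.
Dave's payoff = 18,600 − 33,300 = -14,700. All other bidders lose, so their payoff is 0.

Heidi 0, Uma 0, Dave -14,700, Frank 0, Luca 0, Sam 0.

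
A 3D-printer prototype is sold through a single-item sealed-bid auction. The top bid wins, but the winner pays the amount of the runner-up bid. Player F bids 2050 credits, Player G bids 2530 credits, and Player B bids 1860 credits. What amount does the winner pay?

Ordered from highest: Player G 2530 credits > Player F 2050 credits > Player B 1860 credits.
Player G has the highest bid, so Player G wins.
The second-highest bid is 2050 credits, so that is what Player G pays.

The winner pays 2050 credits.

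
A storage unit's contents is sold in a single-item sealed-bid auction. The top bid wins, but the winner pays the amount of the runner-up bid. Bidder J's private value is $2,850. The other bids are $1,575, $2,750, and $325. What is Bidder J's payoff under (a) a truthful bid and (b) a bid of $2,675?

The highest competing bid is $2,750.
Bidding truthfully at $2,850: Bidder J has the top bid, wins, and pays the second-highest bid $2,750. Payoff = $2,850 − $2,750 = $100.
Bidding $2,675: the top bid is $2,750 (a rival), so Bidder J loses. Payoff = $0.
This is the dominant-strategy logic: truthful bidding weakly beats any alternative.

(a) $100  (b) $0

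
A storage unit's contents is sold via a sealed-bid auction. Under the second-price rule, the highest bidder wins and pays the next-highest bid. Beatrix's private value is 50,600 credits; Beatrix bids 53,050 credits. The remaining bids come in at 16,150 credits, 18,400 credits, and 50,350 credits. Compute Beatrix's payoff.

250 credits

Highest competing bid: 50,350 credits.
Beatrix's bid 53,050 credits is the highest overall, so Beatrix wins and pays the second-highest bid, 50,350 credits.
Payoff = value − price = 50,600 credits − 50,350 credits = 250 credits.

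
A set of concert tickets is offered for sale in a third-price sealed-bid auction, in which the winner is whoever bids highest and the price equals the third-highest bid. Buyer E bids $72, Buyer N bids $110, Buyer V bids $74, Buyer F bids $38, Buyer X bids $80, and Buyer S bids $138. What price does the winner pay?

Ranking the bids: Buyer S $138, then Buyer N $110, then Buyer X $80, then Buyer V $74, then Buyer E $72, then Buyer F $38.
Buyer S is the highest bidder, so Buyer S wins.
Under the third-price rule, the price is the third-highest bid: $80.

The winner pays $80.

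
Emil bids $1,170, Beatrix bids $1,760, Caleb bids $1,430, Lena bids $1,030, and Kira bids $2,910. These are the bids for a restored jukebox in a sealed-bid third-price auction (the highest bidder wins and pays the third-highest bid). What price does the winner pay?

Ordered from highest: Kira $2,910, then Beatrix $1,760, then Caleb $1,430, then Emil $1,170, then Lena $1,030.
Kira is the highest bidder, so Kira wins.
Under the third-price rule, the price is the third-highest bid: $1,430.

$1,430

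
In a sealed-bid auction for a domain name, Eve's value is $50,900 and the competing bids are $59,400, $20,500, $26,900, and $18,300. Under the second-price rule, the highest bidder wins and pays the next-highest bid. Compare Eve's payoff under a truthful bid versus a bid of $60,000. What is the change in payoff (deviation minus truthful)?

The highest competing bid is $59,400.
Bidding truthfully at $50,900: the top bid is $59,400 (a rival), so Eve loses. Payoff = $0.
Bidding $60,000: Eve has the top bid, wins, and pays the second-highest bid $59,400. Payoff = $50,900 − $59,400 = -$8,500.
Change = -$8,500 − $0 = -$8,500.

-$8,500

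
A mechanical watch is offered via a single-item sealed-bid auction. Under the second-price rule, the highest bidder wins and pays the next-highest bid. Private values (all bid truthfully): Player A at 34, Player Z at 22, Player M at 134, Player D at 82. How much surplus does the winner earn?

Ranking the bids: Player M 134, then Player D 82, then Player A 34, then Player Z 22.
Player M wins with the top bid and pays the second-highest, 82.
Surplus = 134 − 82 = 52.

Surplus = 52.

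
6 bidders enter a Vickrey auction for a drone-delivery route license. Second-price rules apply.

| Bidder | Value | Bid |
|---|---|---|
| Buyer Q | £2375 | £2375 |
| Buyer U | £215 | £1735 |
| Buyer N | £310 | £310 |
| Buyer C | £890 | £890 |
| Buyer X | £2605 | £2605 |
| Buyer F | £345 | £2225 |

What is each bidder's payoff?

Bids in descending order: Buyer X £2605, then Buyer Q £2375, then Buyer F £2225, then Buyer U £1735, then Buyer C £890, then Buyer N £310.
Buyer X has the top bid and wins; the price is the second-highest bid, £2375.
Buyer X's payoff = £2605 − £2375 = £230. All other bidders lose, so their payoff is 0.

Payoffs: Buyer Q £0, Buyer U £0, Buyer N £0, Buyer C £0, Buyer X £230, Buyer F £0.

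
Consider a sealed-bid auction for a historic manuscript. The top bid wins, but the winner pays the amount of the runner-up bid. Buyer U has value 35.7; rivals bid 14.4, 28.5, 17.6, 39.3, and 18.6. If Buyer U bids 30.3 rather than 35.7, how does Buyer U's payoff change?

The highest competing bid is 39.3.
Bidding truthfully at 35.7: the top bid is 39.3 (a rival), so Buyer U loses. Payoff = 0.0.
Bidding 30.3: the top bid is 39.3 (a rival), so Buyer U loses. Payoff = 0.0.
Change = 0.0 − 0.0 = 0.0.
The bid only affects whether you win, not the price — here both bids land on the same side of the top rival bid, so the deviation is payoff-neutral.

Change in payoff: 0.0.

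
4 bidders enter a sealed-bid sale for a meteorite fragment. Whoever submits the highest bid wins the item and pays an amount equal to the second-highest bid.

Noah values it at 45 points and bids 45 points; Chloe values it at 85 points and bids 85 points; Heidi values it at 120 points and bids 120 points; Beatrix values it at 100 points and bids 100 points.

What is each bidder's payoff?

Noah 0 points, Chloe 0 points, Heidi 20 points, Beatrix 0 points.

Bids in descending order: Heidi 120 points; Beatrix 100 points; Chloe 85 points; Noah 45 points.
Heidi has the top bid and wins; the price is the second-highest bid, 100 points.
Heidi's payoff = 120 points − 100 points = 20 points. All other bidders lose, so their payoff is 0.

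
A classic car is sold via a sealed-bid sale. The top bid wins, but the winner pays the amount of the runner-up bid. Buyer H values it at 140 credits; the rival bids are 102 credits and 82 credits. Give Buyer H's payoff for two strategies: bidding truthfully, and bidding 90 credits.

(a) 38 credits  (b) 0 credits

The highest competing bid is 102 credits.
Bidding truthfully at 140 credits: Buyer H has the top bid, wins, and pays the second-highest bid 102 credits. Payoff = 140 credits − 102 credits = 38 credits.
Bidding 90 credits: the top bid is 102 credits (a rival), so Buyer H loses. Payoff = 0 credits.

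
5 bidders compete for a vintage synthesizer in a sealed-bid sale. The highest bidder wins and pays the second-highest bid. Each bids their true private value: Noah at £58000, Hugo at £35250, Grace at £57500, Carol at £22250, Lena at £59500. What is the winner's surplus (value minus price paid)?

Ranking the bids: Lena £59500 > Noah £58000 > Grace £57500 > Hugo £35250 > Carol £22250.
Lena wins with the top bid and pays the second-highest, £58000.
Surplus = £59500 − £58000 = £1500.

£1500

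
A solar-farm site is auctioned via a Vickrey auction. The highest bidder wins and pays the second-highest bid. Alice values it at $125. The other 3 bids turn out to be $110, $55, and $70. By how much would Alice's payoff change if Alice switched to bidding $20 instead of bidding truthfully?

The highest competing bid is $110.
Bidding truthfully at $125: Alice has the top bid, wins, and pays the second-highest bid $110. Payoff = $125 − $110 = $15.
Bidding $20: the top bid is $110 (a rival), so Alice loses. Payoff = $0.
Change = $0 − $15 = -$15.

Payoff change: -$15.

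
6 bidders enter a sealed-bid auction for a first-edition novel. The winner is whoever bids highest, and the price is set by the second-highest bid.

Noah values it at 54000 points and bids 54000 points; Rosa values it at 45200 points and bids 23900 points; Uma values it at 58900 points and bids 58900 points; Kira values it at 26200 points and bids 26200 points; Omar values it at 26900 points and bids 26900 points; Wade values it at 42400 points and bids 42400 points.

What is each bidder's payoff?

Bids in descending order: Uma 58900 points; Noah 54000 points; Wade 42400 points; Omar 26900 points; Kira 26200 points; Rosa 23900 points.
Uma has the top bid and wins; the price is the second-highest bid, 54000 points.
Uma's payoff = 58900 points − 54000 points = 4900 points. All other bidders lose, so their payoff is 0.

Payoffs: Noah 0 points, Rosa 0 points, Uma 4900 points, Kira 0 points, Omar 0 points, Wade 0 points.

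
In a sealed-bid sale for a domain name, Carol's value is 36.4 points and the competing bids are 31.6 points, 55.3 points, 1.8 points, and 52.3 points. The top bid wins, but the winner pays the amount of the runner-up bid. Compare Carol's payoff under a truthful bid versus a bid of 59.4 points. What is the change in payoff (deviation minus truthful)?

The highest competing bid is 55.3 points.
Bidding truthfully at 36.4 points: the top bid is 55.3 points (a rival), so Carol loses. Payoff = 0.0 points.
Bidding 59.4 points: Carol has the top bid, wins, and pays the second-highest bid 55.3 points. Payoff = 36.4 points − 55.3 points = -18.9 points.
Change = -18.9 points − 0.0 points = -18.9 points.
Deviating from a truthful bid can only lose payoff in a second-price auction — never gain.

Payoff change: -18.9 points.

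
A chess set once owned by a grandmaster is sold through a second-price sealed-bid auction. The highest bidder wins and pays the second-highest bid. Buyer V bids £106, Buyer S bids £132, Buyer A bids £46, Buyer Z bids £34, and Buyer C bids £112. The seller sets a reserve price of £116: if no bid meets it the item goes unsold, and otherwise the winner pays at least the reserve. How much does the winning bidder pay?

Bids in descending order: Buyer S £132, then Buyer C £112, then Buyer V £106, then Buyer A £46, then Buyer Z £34.
Buyer S has the highest bid, so Buyer S wins.
The second-highest bid is £112, but the reserve £116 is higher, so the price is the reserve.

£116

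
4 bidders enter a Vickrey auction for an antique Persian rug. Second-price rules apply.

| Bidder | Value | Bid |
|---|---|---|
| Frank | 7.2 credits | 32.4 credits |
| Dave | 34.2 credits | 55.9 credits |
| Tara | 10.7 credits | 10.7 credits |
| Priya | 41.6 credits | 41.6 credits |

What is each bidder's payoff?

Bids in descending order: Dave 55.9 credits > Priya 41.6 credits > Frank 32.4 credits > Tara 10.7 credits.
Dave has the top bid and wins; the price is the second-highest bid, 41.6 credits.
Dave's payoff = 34.2 credits − 41.6 credits = -7.4 credits. All other bidders lose, so their payoff is 0.

Payoffs: Frank 0.0 credits, Dave -7.4 credits, Tara 0.0 credits, Priya 0.0 credits.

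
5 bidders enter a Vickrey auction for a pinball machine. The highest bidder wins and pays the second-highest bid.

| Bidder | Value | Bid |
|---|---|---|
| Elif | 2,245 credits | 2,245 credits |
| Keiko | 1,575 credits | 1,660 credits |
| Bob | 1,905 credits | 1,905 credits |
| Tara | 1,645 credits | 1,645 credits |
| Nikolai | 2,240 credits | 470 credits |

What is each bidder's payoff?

Payoffs: Elif 340 credits, Keiko 0 credits, Bob 0 credits, Tara 0 credits, Nikolai 0 credits.

Bids in descending order: Elif 2,245 credits > Bob 1,905 credits > Keiko 1,660 credits > Tara 1,645 credits > Nikolai 470 credits.
Elif has the top bid and wins; the price is the second-highest bid, 1,905 credits.
Elif's payoff = 2,245 credits − 1,905 credits = 340 credits. All other bidders lose, so their payoff is 0.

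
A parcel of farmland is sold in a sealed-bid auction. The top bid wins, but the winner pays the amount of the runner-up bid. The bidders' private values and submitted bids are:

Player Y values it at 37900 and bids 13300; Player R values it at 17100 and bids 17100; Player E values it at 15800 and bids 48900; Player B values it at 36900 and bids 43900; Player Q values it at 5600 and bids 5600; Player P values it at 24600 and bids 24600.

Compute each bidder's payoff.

Ranking the bids: Player E 48900, then Player B 43900, then Player P 24600, then Player R 17100, then Player Y 13300, then Player Q 5600.
Player E has the top bid and wins; the price is the second-highest bid, 43900.
Player E's payoff = 15800 − 43900 = -28100. All other bidders lose, so their payoff is 0.

Payoffs: Player Y 0, Player R 0, Player E -28100, Player B 0, Player Q 0, Player P 0.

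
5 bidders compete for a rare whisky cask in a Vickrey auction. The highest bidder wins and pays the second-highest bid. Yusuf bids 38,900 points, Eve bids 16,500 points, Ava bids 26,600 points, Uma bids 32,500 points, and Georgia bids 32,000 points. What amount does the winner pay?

Ordered from highest: Yusuf 38,900 points; Uma 32,500 points; Georgia 32,000 points; Ava 26,600 points; Eve 16,500 points.
Yusuf has the highest bid, so Yusuf wins.
The second-highest bid is 32,500 points, so that is what Yusuf pays.

32,500 points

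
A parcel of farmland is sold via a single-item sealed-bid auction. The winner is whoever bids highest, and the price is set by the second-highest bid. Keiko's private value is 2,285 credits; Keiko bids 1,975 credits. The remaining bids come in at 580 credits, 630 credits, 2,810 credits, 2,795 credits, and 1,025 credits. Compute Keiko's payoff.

Keiko's payoff: 0 credits.

Highest competing bid: 2,810 credits.
Keiko's bid 1,975 credits is not the highest, so Keiko loses, pays nothing, and earns zero payoff.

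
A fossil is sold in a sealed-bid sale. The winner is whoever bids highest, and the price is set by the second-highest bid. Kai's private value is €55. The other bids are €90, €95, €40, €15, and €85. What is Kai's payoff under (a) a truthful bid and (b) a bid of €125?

The highest competing bid is €95.
Bidding truthfully at €55: the top bid is €95 (a rival), so Kai loses. Payoff = €0.
Bidding €125: Kai has the top bid, wins, and pays the second-highest bid €95. Payoff = €55 − €95 = -€40.

Truthful: €0; alternative: -€40.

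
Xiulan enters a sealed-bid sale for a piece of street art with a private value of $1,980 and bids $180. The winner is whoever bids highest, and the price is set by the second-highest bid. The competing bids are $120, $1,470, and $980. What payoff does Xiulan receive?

Highest competing bid: $1,470.
Xiulan's bid $180 is not the highest, so Xiulan loses, pays nothing, and earns zero payoff.

Xiulan's payoff: $0.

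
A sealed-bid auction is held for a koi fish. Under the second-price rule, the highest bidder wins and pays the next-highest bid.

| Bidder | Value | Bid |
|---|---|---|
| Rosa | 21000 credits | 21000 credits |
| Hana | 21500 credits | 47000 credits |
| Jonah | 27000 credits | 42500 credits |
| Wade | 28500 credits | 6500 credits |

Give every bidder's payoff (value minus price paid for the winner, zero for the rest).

Rosa 0 credits, Hana -21000 credits, Jonah 0 credits, Wade 0 credits.

Bids in descending order: Hana 47000 credits > Jonah 42500 credits > Rosa 21000 credits > Wade 6500 credits.
Hana has the top bid and wins; the price is the second-highest bid, 42500 credits.
Hana's payoff = 21500 credits − 42500 credits = -21000 credits. All other bidders lose, so their payoff is 0.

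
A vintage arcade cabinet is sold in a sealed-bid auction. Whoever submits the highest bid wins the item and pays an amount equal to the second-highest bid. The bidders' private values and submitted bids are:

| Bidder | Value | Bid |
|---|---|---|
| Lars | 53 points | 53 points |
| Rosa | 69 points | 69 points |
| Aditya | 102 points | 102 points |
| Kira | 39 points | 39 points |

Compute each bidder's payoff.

Ordered from highest: Aditya 102 points, then Rosa 69 points, then Lars 53 points, then Kira 39 points.
Aditya has the top bid and wins; the price is the second-highest bid, 69 points.
Aditya's payoff = 102 points − 69 points = 33 points. All other bidders lose, so their payoff is 0.

Payoffs: Lars 0 points, Rosa 0 points, Aditya 33 points, Kira 0 points.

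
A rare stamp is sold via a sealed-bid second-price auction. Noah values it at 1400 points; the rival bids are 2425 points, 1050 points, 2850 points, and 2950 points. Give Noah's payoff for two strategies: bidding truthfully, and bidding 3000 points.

The highest competing bid is 2950 points.
Bidding truthfully at 1400 points: the top bid is 2950 points (a rival), so Noah loses. Payoff = 0 points.
Bidding 3000 points: Noah has the top bid, wins, and pays the second-highest bid 2950 points. Payoff = 1400 points − 2950 points = -1550 points.
Deviating from a truthful bid can only lose payoff in a second-price auction — never gain.

Truthful: 0 points; alternative: -1550 points.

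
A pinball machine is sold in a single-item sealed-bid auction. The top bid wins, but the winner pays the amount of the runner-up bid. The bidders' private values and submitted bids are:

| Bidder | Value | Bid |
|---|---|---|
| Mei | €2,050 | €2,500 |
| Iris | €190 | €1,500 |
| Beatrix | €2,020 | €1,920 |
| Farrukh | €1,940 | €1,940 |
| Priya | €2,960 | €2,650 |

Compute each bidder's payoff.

Ordered from highest: Priya €2,650, then Mei €2,500, then Farrukh €1,940, then Beatrix €1,920, then Iris €1,500.
Priya has the top bid and wins; the price is the second-highest bid, €2,500.
Priya's payoff = €2,960 − €2,500 = €460. All other bidders lose, so their payoff is 0.

Payoffs: Mei €0, Iris €0, Beatrix €0, Farrukh €0, Priya €460.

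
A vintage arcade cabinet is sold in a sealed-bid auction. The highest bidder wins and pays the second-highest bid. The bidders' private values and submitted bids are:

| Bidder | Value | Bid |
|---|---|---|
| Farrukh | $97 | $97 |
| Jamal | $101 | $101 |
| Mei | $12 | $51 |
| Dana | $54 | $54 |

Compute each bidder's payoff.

Farrukh $0, Jamal $4, Mei $0, Dana $0.

Sorted high to low: Jamal $101; Farrukh $97; Dana $54; Mei $51.
Jamal has the top bid and wins; the price is the second-highest bid, $97.
Jamal's payoff = $101 − $97 = $4. All other bidders lose, so their payoff is 0.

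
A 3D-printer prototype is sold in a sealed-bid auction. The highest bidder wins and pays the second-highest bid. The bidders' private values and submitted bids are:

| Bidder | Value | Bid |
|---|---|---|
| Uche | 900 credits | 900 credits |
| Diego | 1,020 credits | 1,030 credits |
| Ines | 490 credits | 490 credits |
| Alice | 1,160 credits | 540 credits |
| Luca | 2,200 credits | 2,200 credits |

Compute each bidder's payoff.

Uche 0 credits, Diego 0 credits, Ines 0 credits, Alice 0 credits, Luca 1,170 credits.

Ordered from highest: Luca 2,200 credits, then Diego 1,030 credits, then Uche 900 credits, then Alice 540 credits, then Ines 490 credits.
Luca has the top bid and wins; the price is the second-highest bid, 1,030 credits.
Luca's payoff = 2,200 credits − 1,030 credits = 1,170 credits. All other bidders lose, so their payoff is 0.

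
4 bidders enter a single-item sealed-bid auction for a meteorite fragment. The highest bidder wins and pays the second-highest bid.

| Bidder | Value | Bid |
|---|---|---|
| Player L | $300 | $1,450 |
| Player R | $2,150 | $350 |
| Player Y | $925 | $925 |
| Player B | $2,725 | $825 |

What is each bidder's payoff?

Player L -$625, Player R $0, Player Y $0, Player B $0.

Bids in descending order: Player L $1,450; Player Y $925; Player B $825; Player R $350.
Player L has the top bid and wins; the price is the second-highest bid, $925.
Player L's payoff = $300 − $925 = -$625. All other bidders lose, so their payoff is 0.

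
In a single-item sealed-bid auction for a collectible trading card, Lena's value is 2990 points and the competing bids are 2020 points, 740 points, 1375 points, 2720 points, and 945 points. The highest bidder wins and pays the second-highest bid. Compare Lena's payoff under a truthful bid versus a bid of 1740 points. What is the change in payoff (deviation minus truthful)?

Change in payoff: -270 points.

The highest competing bid is 2720 points.
Bidding truthfully at 2990 points: Lena has the top bid, wins, and pays the second-highest bid 2720 points. Payoff = 2990 points − 2720 points = 270 points.
Bidding 1740 points: the top bid is 2720 points (a rival), so Lena loses. Payoff = 0 points.
Change = 0 points − 270 points = -270 points.
This is the dominant-strategy logic: truthful bidding weakly beats any alternative.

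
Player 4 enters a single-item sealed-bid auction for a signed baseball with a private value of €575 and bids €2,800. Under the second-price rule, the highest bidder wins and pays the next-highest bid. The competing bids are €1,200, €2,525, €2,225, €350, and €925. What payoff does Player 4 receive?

-€1,950

Highest competing bid: €2,525.
Player 4's bid €2,800 is the highest overall, so Player 4 wins and pays the second-highest bid, €2,525.
Payoff = value − price = €575 − €2,525 = -€1,950.
Overbidding won the item at a price above value — truthful bidding would have avoided this loss.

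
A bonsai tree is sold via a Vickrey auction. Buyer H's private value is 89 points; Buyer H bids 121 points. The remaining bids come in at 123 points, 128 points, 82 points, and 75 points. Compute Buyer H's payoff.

Highest competing bid: 128 points.
Buyer H's bid 121 points is not the highest, so Buyer H loses, pays nothing, and earns zero payoff.

Payoff = 0 points.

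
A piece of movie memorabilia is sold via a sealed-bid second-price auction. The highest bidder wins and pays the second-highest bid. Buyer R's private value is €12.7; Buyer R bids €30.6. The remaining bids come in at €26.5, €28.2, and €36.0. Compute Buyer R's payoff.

Highest competing bid: €36.0.
Buyer R's bid €30.6 is not the highest, so Buyer R loses, pays nothing, and earns zero payoff.

Payoff = €0.0.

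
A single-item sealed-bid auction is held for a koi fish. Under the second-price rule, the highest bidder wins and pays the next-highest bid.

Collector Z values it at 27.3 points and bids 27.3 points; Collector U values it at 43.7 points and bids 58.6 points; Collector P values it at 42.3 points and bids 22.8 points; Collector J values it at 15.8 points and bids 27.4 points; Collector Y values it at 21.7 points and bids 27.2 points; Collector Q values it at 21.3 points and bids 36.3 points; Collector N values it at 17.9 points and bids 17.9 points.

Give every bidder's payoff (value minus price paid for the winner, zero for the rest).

Payoffs: Collector Z 0.0 points, Collector U 7.4 points, Collector P 0.0 points, Collector J 0.0 points, Collector Y 0.0 points, Collector Q 0.0 points, Collector N 0.0 points.

Ranking the bids: Collector U 58.6 points > Collector Q 36.3 points > Collector J 27.4 points > Collector Z 27.3 points > Collector Y 27.2 points > Collector P 22.8 points > Collector N 17.9 points.
Collector U has the top bid and wins; the price is the second-highest bid, 36.3 points.
Collector U's payoff = 43.7 points − 36.3 points = 7.4 points. All other bidders lose, so their payoff is 0.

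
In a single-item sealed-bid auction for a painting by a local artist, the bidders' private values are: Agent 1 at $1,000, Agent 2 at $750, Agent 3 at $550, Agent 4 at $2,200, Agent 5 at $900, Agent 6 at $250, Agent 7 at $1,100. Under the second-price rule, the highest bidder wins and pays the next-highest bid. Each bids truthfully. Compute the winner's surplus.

Winner's surplus: $1,100.

Ranking the bids: Agent 4 $2,200 > Agent 7 $1,100 > Agent 1 $1,000 > Agent 5 $900 > Agent 2 $750 > Agent 3 $550 > Agent 6 $250.
Agent 4 wins with the top bid and pays the second-highest, $1,100.
Surplus = $2,200 − $1,100 = $1,100.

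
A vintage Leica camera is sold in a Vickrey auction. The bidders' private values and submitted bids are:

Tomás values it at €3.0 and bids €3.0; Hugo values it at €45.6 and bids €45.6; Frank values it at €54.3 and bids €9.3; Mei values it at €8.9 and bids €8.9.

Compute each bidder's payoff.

Ranking the bids: Hugo €45.6 > Frank €9.3 > Mei €8.9 > Tomás €3.0.
Hugo has the top bid and wins; the price is the second-highest bid, €9.3.
Hugo's payoff = €45.6 − €9.3 = €36.3. All other bidders lose, so their payoff is 0.

Tomás €0.0, Hugo €36.3, Frank €0.0, Mei €0.0.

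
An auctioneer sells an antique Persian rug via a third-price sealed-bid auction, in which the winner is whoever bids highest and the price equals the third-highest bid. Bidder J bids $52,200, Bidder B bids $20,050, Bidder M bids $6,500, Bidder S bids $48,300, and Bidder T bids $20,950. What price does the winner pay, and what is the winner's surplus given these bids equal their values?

Price $20,950; surplus $31,250.

Ranking the bids: Bidder J $52,200 > Bidder S $48,300 > Bidder T $20,950 > Bidder B $20,050 > Bidder M $6,500.
Bidder J is the highest bidder, so Bidder J wins.
Under the third-price rule, the price is the third-highest bid: $20,950.
Surplus = $52,200 − $20,950 = $31,250.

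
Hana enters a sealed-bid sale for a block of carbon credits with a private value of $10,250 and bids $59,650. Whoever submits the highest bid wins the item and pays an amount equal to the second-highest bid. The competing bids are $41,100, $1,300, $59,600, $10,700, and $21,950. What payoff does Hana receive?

Highest competing bid: $59,600.
Hana's bid $59,650 is the highest overall, so Hana wins and pays the second-highest bid, $59,600.
Payoff = value − price = $10,250 − $59,600 = -$49,350.

Hana's payoff: -$49,350.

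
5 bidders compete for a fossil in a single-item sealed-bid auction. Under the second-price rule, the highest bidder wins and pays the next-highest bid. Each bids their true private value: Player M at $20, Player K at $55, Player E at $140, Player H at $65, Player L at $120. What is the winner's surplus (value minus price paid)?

Sorted high to low: Player E $140, then Player L $120, then Player H $65, then Player K $55, then Player M $20.
Player E wins with the top bid and pays the second-highest, $120.
Surplus = $140 − $120 = $20.

$20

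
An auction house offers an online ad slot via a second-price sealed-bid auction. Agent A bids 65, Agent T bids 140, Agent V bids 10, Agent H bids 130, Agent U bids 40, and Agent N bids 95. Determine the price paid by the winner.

130

Ranking the bids: Agent T 140 > Agent H 130 > Agent N 95 > Agent A 65 > Agent U 40 > Agent V 10.
Agent T has the highest bid, so Agent T wins.
The second-highest bid is 130, so that is what Agent T pays.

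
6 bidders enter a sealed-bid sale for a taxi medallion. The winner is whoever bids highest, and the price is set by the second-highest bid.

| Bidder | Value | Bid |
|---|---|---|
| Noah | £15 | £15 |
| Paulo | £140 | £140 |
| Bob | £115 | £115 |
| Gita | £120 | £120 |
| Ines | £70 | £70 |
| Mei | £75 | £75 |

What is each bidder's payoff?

Noah £0, Paulo £20, Bob £0, Gita £0, Ines £0, Mei £0.

Ranking the bids: Paulo £140 > Gita £120 > Bob £115 > Mei £75 > Ines £70 > Noah £15.
Paulo has the top bid and wins; the price is the second-highest bid, £120.
Paulo's payoff = £140 − £120 = £20. All other bidders lose, so their payoff is 0.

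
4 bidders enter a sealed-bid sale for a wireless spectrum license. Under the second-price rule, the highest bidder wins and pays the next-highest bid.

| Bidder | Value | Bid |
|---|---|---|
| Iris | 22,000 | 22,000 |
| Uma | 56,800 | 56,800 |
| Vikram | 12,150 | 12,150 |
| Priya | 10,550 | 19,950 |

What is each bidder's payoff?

Payoffs: Iris 0, Uma 34,800, Vikram 0, Priya 0.

Sorted high to low: Uma 56,800 > Iris 22,000 > Priya 19,950 > Vikram 12,150.
Uma has the top bid and wins; the price is the second-highest bid, 22,000.
Uma's payoff = 56,800 − 22,000 = 34,800. All other bidders lose, so their payoff is 0.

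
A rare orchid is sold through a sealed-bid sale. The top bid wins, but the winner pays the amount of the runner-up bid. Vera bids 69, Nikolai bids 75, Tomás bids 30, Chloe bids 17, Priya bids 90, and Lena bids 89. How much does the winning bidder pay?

Price paid: 89.

Ordered from highest: Priya 90; Lena 89; Nikolai 75; Vera 69; Tomás 30; Chloe 17.
Priya has the highest bid, so Priya wins.
The second-highest bid is 89, so that is what Priya pays.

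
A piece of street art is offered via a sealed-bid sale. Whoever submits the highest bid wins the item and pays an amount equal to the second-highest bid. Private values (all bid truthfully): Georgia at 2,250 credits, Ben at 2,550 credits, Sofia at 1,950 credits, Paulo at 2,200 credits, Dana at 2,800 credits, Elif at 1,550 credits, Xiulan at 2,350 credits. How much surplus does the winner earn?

Bids in descending order: Dana 2,800 credits; Ben 2,550 credits; Xiulan 2,350 credits; Georgia 2,250 credits; Paulo 2,200 credits; Sofia 1,950 credits; Elif 1,550 credits.
Dana wins with the top bid and pays the second-highest, 2,550 credits.
Surplus = 2,800 credits − 2,550 credits = 250 credits.

250 credits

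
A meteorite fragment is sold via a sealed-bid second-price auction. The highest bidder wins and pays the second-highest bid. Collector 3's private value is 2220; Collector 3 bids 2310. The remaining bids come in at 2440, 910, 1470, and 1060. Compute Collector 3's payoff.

Highest competing bid: 2440.
Collector 3's bid 2310 is not the highest, so Collector 3 loses, pays nothing, and earns zero payoff.

Payoff = 0.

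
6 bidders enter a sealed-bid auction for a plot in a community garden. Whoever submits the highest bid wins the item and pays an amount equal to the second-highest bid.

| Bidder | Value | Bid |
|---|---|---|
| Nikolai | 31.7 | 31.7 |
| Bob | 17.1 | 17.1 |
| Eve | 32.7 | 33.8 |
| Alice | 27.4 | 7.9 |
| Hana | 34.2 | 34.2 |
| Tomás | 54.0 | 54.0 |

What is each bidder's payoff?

Payoffs: Nikolai 0.0, Bob 0.0, Eve 0.0, Alice 0.0, Hana 0.0, Tomás 19.8.

Ordered from highest: Tomás 54.0, then Hana 34.2, then Eve 33.8, then Nikolai 31.7, then Bob 17.1, then Alice 7.9.
Tomás has the top bid and wins; the price is the second-highest bid, 34.2.
Tomás's payoff = 54.0 − 34.2 = 19.8. All other bidders lose, so their payoff is 0.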